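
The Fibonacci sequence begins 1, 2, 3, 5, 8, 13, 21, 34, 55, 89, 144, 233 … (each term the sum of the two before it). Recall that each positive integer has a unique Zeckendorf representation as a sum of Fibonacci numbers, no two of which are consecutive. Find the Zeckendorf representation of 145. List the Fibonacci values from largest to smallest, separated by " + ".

144 + 1

145 − 144 = 1
1 − 1 = 0
So 145 = 144 + 1, with no two terms consecutive in the sequence.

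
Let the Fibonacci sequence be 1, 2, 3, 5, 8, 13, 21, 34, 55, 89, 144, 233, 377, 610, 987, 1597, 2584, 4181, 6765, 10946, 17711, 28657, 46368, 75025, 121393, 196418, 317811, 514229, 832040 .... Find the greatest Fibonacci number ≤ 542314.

514229 ≤ 542314 < 832040, so the largest Fibonacci number not exceeding 542314 is 514229.

514229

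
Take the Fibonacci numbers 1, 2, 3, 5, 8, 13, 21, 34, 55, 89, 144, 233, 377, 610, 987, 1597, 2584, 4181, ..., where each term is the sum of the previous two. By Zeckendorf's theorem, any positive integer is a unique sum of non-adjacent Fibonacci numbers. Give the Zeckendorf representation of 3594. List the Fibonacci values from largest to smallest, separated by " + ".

2584 + 987 + 21 + 2

Greedily peel off the largest Fibonacci term at each step:
2584 ≤ 3594 < 4181, so take 2584; remainder 1010
987 ≤ 1010 < 1597, so take 987; remainder 23
21 ≤ 23 < 34, so take 21; remainder 2
2 ≤ 2 < 3, so take 2; remainder 0
So 3594 = 2584 + 987 + 21 + 2, with no two terms consecutive in the sequence.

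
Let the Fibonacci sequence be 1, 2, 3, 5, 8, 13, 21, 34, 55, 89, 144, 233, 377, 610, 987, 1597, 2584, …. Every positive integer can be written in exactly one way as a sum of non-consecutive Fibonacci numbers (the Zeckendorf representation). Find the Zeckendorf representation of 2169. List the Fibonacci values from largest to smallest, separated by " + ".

Greedily peel off the largest Fibonacci term at each step:
largest Fibonacci ≤ 2169 is 1597; 2169 − 1597 = 572
largest Fibonacci ≤ 572 is 377; 572 − 377 = 195
largest Fibonacci ≤ 195 is 144; 195 − 144 = 51
largest Fibonacci ≤ 51 is 34; 51 − 34 = 17
largest Fibonacci ≤ 17 is 13; 17 − 13 = 4
largest Fibonacci ≤ 4 is 3; 4 − 3 = 1
largest Fibonacci ≤ 1 is 1; 1 − 1 = 0
So 2169 = 1597 + 377 + 144 + 34 + 13 + 3 + 1, with no two terms consecutive in the sequence.

1597 + 377 + 144 + 34 + 13 + 3 + 1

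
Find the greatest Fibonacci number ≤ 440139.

317811

317811 ≤ 440139 < 514229, so the largest Fibonacci number not exceeding 440139 is 317811.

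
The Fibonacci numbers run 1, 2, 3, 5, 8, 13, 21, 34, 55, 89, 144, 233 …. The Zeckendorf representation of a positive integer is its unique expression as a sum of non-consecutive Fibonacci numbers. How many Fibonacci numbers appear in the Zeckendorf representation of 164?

Greedily peel off the largest Fibonacci term at each step:
144 ≤ 164 < 233, so take 144; remainder 20
13 ≤ 20 < 21, so take 13; remainder 7
5 ≤ 7 < 8, so take 5; remainder 2
2 ≤ 2 < 3, so take 2; remainder 0
164 = 144 + 13 + 5 + 2, which has 4 terms.

4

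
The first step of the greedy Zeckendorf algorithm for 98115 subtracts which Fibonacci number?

75025

75025 ≤ 98115 < 121393, so the largest Fibonacci number not exceeding 98115 is 75025.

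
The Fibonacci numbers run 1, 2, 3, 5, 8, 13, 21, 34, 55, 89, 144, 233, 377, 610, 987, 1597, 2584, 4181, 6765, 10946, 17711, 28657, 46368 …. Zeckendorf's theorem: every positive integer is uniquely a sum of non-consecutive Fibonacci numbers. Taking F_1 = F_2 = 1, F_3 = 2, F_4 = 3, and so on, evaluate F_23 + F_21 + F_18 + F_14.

F_23 + F_21 + F_18 + F_14 = 28657 + 10946 + 2584 + 377 = 42564.

42564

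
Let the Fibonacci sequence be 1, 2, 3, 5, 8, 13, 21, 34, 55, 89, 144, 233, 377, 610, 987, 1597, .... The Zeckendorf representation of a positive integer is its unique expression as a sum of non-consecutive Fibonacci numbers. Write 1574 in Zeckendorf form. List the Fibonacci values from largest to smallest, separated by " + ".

987 + 377 + 144 + 55 + 8 + 3

subtract 987 from 1574: 587 remains
subtract 377 from 587: 210 remains
subtract 144 from 210: 66 remains
subtract 55 from 66: 11 remains
subtract 8 from 11: 3 remains
subtract 3 from 3: 0 remains
So 1574 = 987 + 377 + 144 + 55 + 8 + 3, with no two terms consecutive in the sequence.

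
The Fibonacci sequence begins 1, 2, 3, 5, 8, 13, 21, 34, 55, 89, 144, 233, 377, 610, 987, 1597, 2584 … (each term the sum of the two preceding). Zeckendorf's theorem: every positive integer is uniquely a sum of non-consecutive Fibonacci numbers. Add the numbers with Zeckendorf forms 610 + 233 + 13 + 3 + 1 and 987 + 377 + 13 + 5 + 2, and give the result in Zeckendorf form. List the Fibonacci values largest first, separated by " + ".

The two numbers are 860 and 1384, so their sum is 2244.
largest Fibonacci ≤ 2244 is 1597; 2244 − 1597 = 647
largest Fibonacci ≤ 647 is 610; 647 − 610 = 37
largest Fibonacci ≤ 37 is 34; 37 − 34 = 3
largest Fibonacci ≤ 3 is 3; 3 − 3 = 0

1597 + 610 + 34 + 3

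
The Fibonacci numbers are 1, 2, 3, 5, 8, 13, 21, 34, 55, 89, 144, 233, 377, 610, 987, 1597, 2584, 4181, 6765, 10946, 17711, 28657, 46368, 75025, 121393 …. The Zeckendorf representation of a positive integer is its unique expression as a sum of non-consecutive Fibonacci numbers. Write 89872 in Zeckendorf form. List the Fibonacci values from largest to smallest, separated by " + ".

75025 + 10946 + 2584 + 987 + 233 + 89 + 8

89872: greatest Fibonacci not exceeding it is 75025, leaving 14847
14847: greatest Fibonacci not exceeding it is 10946, leaving 3901
3901: greatest Fibonacci not exceeding it is 2584, leaving 1317
1317: greatest Fibonacci not exceeding it is 987, leaving 330
330: greatest Fibonacci not exceeding it is 233, leaving 97
97: greatest Fibonacci not exceeding it is 89, leaving 8
8: greatest Fibonacci not exceeding it is 8, leaving 0
So 89872 = 75025 + 10946 + 2584 + 987 + 233 + 89 + 8, with no two terms consecutive in the sequence.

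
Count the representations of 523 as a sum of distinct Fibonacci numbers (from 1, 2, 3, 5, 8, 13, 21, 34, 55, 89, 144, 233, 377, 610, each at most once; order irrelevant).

Each representation comes from the Zeckendorf form by replacing some F_k with F_{k−1} + F_{k−2} where possible.
523 = 377+144+2 = 377+89+55+2 = 377+89+34+21+2 = 233+144+89+55+2 = … (5 more), for 9 in all.

9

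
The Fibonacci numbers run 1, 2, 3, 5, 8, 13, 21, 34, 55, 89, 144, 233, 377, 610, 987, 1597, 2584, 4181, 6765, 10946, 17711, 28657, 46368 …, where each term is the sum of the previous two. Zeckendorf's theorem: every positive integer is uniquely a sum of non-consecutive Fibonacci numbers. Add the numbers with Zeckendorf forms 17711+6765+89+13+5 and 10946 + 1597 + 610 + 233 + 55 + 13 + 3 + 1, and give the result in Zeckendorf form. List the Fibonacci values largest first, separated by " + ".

The two numbers are 24583 and 13458, so their sum is 38041.
Greedy algorithm:
38041: greatest Fibonacci not exceeding it is 28657, leaving 9384
9384: greatest Fibonacci not exceeding it is 6765, leaving 2619
2619: greatest Fibonacci not exceeding it is 2584, leaving 35
35: greatest Fibonacci not exceeding it is 34, leaving 1
1: greatest Fibonacci not exceeding it is 1, leaving 0

28657 + 6765 + 2584 + 34 + 1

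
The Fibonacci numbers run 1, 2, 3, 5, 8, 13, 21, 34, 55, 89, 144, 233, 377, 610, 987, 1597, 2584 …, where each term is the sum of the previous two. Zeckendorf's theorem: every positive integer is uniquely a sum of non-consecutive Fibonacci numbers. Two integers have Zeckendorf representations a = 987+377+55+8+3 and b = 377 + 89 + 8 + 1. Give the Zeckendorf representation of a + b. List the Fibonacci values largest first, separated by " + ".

1597 + 233 + 55 + 13 + 5 + 2

The two numbers are 1430 and 475, so their sum is 1905.
Repeatedly subtract the largest Fibonacci number that fits:
subtract 1597 from 1905: 308 remains
subtract 233 from 308: 75 remains
subtract 55 from 75: 20 remains
subtract 13 from 20: 7 remains
subtract 5 from 7: 2 remains
subtract 2 from 2: 0 remains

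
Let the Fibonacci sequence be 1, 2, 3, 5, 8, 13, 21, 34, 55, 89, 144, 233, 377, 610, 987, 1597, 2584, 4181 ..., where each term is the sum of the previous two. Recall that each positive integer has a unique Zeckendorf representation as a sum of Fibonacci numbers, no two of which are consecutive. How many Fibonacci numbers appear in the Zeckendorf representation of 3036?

6

3036 − 2584 = 452
452 − 377 = 75
75 − 55 = 20
20 − 13 = 7
7 − 5 = 2
2 − 2 = 0
3036 = 2584 + 377 + 55 + 13 + 5 + 2, which has 6 terms.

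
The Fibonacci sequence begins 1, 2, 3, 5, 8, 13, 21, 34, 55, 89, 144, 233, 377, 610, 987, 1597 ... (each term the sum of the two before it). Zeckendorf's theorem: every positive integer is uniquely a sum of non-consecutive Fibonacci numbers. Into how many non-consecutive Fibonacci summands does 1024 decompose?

Greedy algorithm:
987 ≤ 1024 < 1597, so take 987; remainder 37
34 ≤ 37 < 55, so take 34; remainder 3
3 ≤ 3 < 5, so take 3; remainder 0
1024 = 987 + 34 + 3, which has 3 terms.

3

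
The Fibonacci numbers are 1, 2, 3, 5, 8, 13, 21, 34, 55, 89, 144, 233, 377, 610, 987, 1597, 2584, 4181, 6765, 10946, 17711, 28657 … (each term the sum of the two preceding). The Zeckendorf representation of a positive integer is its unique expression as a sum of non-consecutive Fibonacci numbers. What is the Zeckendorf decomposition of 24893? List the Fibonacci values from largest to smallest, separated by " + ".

Greedy algorithm:
24893 − 17711 = 7182
7182 − 6765 = 417
417 − 377 = 40
40 − 34 = 6
6 − 5 = 1
1 − 1 = 0
So 24893 = 17711 + 6765 + 377 + 34 + 5 + 1, with no two terms consecutive in the sequence.

17711 + 6765 + 377 + 34 + 5 + 1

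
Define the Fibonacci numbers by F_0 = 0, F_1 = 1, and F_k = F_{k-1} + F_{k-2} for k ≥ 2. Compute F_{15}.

610

Iterating the recurrence up to F_{9} = 34 and F_{8} = 21:
F_{10} = F_{9} + F_{8} = 34 + 21 = 55
F_{11} = F_{10} + F_{9} = 55 + 34 = 89
F_{12} = F_{11} + F_{10} = 89 + 55 = 144
F_{13} = F_{12} + F_{11} = 144 + 89 = 233
F_{14} = F_{13} + F_{12} = 233 + 144 = 377
F_{15} = F_{14} + F_{13} = 377 + 233 = 610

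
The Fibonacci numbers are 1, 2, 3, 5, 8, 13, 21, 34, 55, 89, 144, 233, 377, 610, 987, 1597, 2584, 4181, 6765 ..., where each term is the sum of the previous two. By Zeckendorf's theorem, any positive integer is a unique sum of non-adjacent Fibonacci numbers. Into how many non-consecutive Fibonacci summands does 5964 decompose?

subtract 4181 from 5964: 1783 remains
subtract 1597 from 1783: 186 remains
subtract 144 from 186: 42 remains
subtract 34 from 42: 8 remains
subtract 8 from 8: 0 remains
5964 = 4181 + 1597 + 144 + 34 + 8, which has 5 terms.

5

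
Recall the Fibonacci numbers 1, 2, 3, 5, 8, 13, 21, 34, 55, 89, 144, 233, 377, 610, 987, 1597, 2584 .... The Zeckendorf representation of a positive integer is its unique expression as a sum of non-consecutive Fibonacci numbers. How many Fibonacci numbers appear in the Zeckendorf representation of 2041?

largest Fibonacci ≤ 2041 is 1597; 2041 − 1597 = 444
largest Fibonacci ≤ 444 is 377; 444 − 377 = 67
largest Fibonacci ≤ 67 is 55; 67 − 55 = 12
largest Fibonacci ≤ 12 is 8; 12 − 8 = 4
largest Fibonacci ≤ 4 is 3; 4 − 3 = 1
largest Fibonacci ≤ 1 is 1; 1 − 1 = 0
2041 = 1597 + 377 + 55 + 8 + 3 + 1, which has 6 terms.

6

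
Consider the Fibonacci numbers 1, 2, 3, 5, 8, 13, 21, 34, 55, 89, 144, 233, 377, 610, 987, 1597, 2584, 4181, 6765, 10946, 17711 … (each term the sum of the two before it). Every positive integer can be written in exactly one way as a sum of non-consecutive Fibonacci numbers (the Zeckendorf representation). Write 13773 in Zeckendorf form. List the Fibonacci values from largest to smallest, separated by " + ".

subtract 10946 from 13773: 2827 remains
subtract 2584 from 2827: 243 remains
subtract 233 from 243: 10 remains
subtract 8 from 10: 2 remains
subtract 2 from 2: 0 remains
So 13773 = 10946 + 2584 + 233 + 8 + 2, with no two terms consecutive in the sequence.

10946 + 2584 + 233 + 8 + 2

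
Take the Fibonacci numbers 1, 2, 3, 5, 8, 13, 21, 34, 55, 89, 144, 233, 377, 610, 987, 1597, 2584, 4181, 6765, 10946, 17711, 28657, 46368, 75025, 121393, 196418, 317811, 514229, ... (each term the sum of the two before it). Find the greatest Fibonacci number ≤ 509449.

317811 ≤ 509449 < 514229, so the largest Fibonacci number not exceeding 509449 is 317811.

317811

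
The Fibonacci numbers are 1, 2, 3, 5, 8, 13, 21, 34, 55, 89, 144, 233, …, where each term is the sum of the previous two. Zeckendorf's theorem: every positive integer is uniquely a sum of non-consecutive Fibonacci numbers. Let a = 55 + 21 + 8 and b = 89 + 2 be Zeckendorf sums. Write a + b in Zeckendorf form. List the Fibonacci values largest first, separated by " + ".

The two numbers are 84 and 91, so their sum is 175.
Greedy algorithm:
175: greatest Fibonacci not exceeding it is 144, leaving 31
31: greatest Fibonacci not exceeding it is 21, leaving 10
10: greatest Fibonacci not exceeding it is 8, leaving 2
2: greatest Fibonacci not exceeding it is 2, leaving 0

144 + 21 + 8 + 2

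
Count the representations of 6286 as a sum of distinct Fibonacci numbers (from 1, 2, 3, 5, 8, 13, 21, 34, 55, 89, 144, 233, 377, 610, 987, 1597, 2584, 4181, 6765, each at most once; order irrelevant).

Each representation comes from the Zeckendorf form by replacing some F_k with F_{k−1} + F_{k−2} where possible.
6286 = 4181+1597+377+89+34+8 = 4181+1597+377+89+34+5+3 = 4181+1597+377+89+21+13+8 = 4181+1597+233+144+89+34+8 = … (50 more), for 54 in all.

54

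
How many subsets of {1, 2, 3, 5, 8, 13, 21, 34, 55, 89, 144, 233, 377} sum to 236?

236 = 233+3 = 233+2+1 = 144+89+3 = 144+89+2+1 = … (6 more), for 10 in all.

10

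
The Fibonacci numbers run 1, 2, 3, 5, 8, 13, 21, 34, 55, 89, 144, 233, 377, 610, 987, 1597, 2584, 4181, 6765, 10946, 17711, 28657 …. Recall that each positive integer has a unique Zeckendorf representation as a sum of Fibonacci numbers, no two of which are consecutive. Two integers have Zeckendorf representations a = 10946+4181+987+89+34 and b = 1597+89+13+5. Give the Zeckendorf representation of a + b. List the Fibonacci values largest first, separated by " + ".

The two numbers are 16237 and 1704, so their sum is 17941.
17941 − 17711 = 230
230 − 144 = 86
86 − 55 = 31
31 − 21 = 10
10 − 8 = 2
2 − 2 = 0

17711 + 144 + 55 + 21 + 8 + 2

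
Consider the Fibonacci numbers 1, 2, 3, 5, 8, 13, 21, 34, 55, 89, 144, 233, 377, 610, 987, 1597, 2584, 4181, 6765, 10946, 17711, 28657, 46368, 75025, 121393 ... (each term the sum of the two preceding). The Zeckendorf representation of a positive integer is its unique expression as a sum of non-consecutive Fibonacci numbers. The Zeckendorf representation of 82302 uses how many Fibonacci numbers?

8

Repeatedly subtract the largest Fibonacci number that fits:
75025 ≤ 82302 < 121393, so take 75025; remainder 7277
6765 ≤ 7277 < 10946, so take 6765; remainder 512
377 ≤ 512 < 610, so take 377; remainder 135
89 ≤ 135 < 144, so take 89; remainder 46
34 ≤ 46 < 55, so take 34; remainder 12
8 ≤ 12 < 13, so take 8; remainder 4
3 ≤ 4 < 5, so take 3; remainder 1
1 ≤ 1 < 2, so take 1; remainder 0
82302 = 75025 + 6765 + 377 + 89 + 34 + 8 + 3 + 1, which has 8 terms.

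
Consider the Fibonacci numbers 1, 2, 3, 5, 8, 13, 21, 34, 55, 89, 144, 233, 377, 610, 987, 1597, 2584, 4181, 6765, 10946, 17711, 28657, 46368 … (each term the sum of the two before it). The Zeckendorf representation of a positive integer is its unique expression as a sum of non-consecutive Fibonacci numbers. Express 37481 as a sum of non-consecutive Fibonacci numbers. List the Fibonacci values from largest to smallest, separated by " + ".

28657 ≤ 37481 < 46368, so take 28657; remainder 8824
6765 ≤ 8824 < 10946, so take 6765; remainder 2059
1597 ≤ 2059 < 2584, so take 1597; remainder 462
377 ≤ 462 < 610, so take 377; remainder 85
55 ≤ 85 < 89, so take 55; remainder 30
21 ≤ 30 < 34, so take 21; remainder 9
8 ≤ 9 < 13, so take 8; remainder 1
1 ≤ 1 < 2, so take 1; remainder 0
So 37481 = 28657 + 6765 + 1597 + 377 + 55 + 21 + 8 + 1, with no two terms consecutive in the sequence.

28657 + 6765 + 1597 + 377 + 55 + 21 + 8 + 1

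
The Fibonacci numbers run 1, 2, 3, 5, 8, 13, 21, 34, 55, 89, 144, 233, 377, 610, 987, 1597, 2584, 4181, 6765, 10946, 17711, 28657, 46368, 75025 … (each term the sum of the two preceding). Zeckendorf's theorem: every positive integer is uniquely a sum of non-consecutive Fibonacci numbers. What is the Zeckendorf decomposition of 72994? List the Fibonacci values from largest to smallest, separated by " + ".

take 46368 (≤ 72994); 72994 − 46368 = 26626
take 17711 (≤ 26626); 26626 − 17711 = 8915
take 6765 (≤ 8915); 8915 − 6765 = 2150
take 1597 (≤ 2150); 2150 − 1597 = 553
take 377 (≤ 553); 553 − 377 = 176
take 144 (≤ 176); 176 − 144 = 32
take 21 (≤ 32); 32 − 21 = 11
take 8 (≤ 11); 11 − 8 = 3
take 3 (≤ 3); 3 − 3 = 0
So 72994 = 46368 + 17711 + 6765 + 1597 + 377 + 144 + 21 + 8 + 3, with no two terms consecutive in the sequence.

46368 + 17711 + 6765 + 1597 + 377 + 144 + 21 + 8 + 3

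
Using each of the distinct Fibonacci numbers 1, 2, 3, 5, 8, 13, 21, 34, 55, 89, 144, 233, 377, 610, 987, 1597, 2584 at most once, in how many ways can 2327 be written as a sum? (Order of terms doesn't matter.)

2327 = 1597+610+89+21+8+2 = 1597+610+89+21+5+3+2 = 1597+610+55+34+21+8+2 = 1597+377+233+89+21+8+2 = 1597+610+89+13+8+5+3+2 = … (19 more), for 24 in all.

24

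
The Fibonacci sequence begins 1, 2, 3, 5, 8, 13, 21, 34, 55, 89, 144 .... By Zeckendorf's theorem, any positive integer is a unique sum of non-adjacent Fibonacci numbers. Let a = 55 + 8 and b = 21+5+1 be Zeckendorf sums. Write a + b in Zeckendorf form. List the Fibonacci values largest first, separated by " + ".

The two numbers are 63 and 27, so their sum is 90.
Greedily peel off the largest Fibonacci term at each step:
largest Fibonacci ≤ 90 is 89; 90 − 89 = 1
largest Fibonacci ≤ 1 is 1; 1 − 1 = 0

89 + 1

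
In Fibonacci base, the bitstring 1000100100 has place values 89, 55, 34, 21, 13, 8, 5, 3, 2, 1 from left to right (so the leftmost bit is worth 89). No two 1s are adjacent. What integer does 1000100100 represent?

Summing the place values of the 1 bits: 89 + 13 + 3 = 105.

105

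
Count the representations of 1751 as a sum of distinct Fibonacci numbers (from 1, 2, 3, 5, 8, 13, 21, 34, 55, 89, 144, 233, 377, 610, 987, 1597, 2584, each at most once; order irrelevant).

Each representation comes from the Zeckendorf form by replacing some F_k with F_{k−1} + F_{k−2} where possible.
1751 = 1597+144+8+2 = 1597+144+5+3+2 = 1597+89+55+8+2 = 987+610+144+8+2 = … (17 more), for 21 in all.

21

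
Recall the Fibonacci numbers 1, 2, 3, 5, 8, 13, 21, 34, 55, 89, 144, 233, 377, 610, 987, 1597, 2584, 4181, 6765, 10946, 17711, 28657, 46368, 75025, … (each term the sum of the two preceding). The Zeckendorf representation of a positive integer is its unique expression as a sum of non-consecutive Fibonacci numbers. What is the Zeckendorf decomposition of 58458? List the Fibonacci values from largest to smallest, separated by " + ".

46368 + 10946 + 987 + 144 + 13

Greedily peel off the largest Fibonacci term at each step:
largest Fibonacci ≤ 58458 is 46368; 58458 − 46368 = 12090
largest Fibonacci ≤ 12090 is 10946; 12090 − 10946 = 1144
largest Fibonacci ≤ 1144 is 987; 1144 − 987 = 157
largest Fibonacci ≤ 157 is 144; 157 − 144 = 13
largest Fibonacci ≤ 13 is 13; 13 − 13 = 0
So 58458 = 46368 + 10946 + 987 + 144 + 13, with no two terms consecutive in the sequence.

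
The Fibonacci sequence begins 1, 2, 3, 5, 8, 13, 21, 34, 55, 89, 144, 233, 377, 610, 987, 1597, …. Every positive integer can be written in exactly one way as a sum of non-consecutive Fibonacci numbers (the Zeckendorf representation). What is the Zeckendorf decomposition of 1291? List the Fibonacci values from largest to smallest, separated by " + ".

1291: greatest Fibonacci not exceeding it is 987, leaving 304
304: greatest Fibonacci not exceeding it is 233, leaving 71
71: greatest Fibonacci not exceeding it is 55, leaving 16
16: greatest Fibonacci not exceeding it is 13, leaving 3
3: greatest Fibonacci not exceeding it is 3, leaving 0
So 1291 = 987 + 233 + 55 + 13 + 3, with no two terms consecutive in the sequence.

987 + 233 + 55 + 13 + 3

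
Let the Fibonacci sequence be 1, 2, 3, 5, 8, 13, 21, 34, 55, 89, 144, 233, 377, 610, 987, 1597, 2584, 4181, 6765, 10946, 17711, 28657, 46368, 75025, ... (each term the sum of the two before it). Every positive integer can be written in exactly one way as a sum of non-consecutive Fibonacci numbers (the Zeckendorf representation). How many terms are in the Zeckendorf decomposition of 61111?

61111 − 46368 = 14743
14743 − 10946 = 3797
3797 − 2584 = 1213
1213 − 987 = 226
226 − 144 = 82
82 − 55 = 27
27 − 21 = 6
6 − 5 = 1
1 − 1 = 0
61111 = 46368 + 10946 + 2584 + 987 + 144 + 55 + 21 + 5 + 1, which has 9 terms.

9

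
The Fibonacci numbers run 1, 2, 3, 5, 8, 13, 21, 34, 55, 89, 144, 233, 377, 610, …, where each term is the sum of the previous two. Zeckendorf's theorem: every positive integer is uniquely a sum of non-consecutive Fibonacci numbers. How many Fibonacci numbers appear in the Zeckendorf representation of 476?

Greedy algorithm:
476: greatest Fibonacci not exceeding it is 377, leaving 99
99: greatest Fibonacci not exceeding it is 89, leaving 10
10: greatest Fibonacci not exceeding it is 8, leaving 2
2: greatest Fibonacci not exceeding it is 2, leaving 0
476 = 377 + 89 + 8 + 2, which has 4 terms.

4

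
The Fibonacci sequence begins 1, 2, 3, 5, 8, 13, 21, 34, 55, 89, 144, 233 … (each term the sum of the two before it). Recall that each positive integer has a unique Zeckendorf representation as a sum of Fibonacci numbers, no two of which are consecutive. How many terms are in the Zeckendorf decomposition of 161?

144 ≤ 161 < 233, so take 144; remainder 17
13 ≤ 17 < 21, so take 13; remainder 4
3 ≤ 4 < 5, so take 3; remainder 1
1 ≤ 1 < 2, so take 1; remainder 0
161 = 144 + 13 + 3 + 1, which has 4 terms.

4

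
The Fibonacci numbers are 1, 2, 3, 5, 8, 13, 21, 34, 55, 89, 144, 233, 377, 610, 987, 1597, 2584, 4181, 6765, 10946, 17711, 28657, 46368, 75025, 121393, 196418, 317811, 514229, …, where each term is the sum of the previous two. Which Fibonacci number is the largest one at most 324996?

317811 ≤ 324996 < 514229, so the largest Fibonacci number not exceeding 324996 is 317811.

317811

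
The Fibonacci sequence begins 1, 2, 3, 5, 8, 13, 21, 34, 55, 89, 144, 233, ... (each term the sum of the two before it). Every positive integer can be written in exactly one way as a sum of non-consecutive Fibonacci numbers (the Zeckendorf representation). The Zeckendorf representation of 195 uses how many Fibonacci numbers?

Greedily peel off the largest Fibonacci term at each step:
largest Fibonacci ≤ 195 is 144; 195 − 144 = 51
largest Fibonacci ≤ 51 is 34; 51 − 34 = 17
largest Fibonacci ≤ 17 is 13; 17 − 13 = 4
largest Fibonacci ≤ 4 is 3; 4 − 3 = 1
largest Fibonacci ≤ 1 is 1; 1 − 1 = 0
195 = 144 + 34 + 13 + 3 + 1, which has 5 terms.

5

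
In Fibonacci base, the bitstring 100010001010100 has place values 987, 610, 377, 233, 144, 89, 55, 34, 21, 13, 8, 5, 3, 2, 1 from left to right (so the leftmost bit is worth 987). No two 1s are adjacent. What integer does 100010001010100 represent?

1163

Summing the place values of the 1 bits: 987 + 144 + 21 + 8 + 3 = 1163.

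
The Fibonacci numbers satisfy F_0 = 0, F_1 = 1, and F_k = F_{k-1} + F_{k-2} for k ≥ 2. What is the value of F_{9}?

34

F_{2} = F_{1} + F_{0} = 1 + 0 = 1
F_{3} = F_{2} + F_{1} = 1 + 1 = 2
F_{4} = F_{3} + F_{2} = 2 + 1 = 3
F_{5} = F_{4} + F_{3} = 3 + 2 = 5
F_{6} = F_{5} + F_{4} = 5 + 3 = 8
F_{7} = F_{6} + F_{5} = 8 + 5 = 13
F_{8} = F_{7} + F_{6} = 13 + 8 = 21
F_{9} = F_{8} + F_{7} = 21 + 13 = 34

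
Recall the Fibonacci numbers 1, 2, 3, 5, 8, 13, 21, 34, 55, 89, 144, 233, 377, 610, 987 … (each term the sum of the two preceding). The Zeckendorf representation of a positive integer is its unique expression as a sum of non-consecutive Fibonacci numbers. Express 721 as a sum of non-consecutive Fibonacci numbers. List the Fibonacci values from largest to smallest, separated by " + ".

610 + 89 + 21 + 1

subtract 610 from 721: 111 remains
subtract 89 from 111: 22 remains
subtract 21 from 22: 1 remains
subtract 1 from 1: 0 remains
So 721 = 610 + 89 + 21 + 1, with no two terms consecutive in the sequence.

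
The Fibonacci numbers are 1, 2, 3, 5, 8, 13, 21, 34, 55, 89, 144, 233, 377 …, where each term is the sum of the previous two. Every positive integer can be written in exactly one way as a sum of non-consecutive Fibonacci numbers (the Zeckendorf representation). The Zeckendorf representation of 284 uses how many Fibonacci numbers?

233 ≤ 284 < 377, so take 233; remainder 51
34 ≤ 51 < 55, so take 34; remainder 17
13 ≤ 17 < 21, so take 13; remainder 4
3 ≤ 4 < 5, so take 3; remainder 1
1 ≤ 1 < 2, so take 1; remainder 0
284 = 233 + 34 + 13 + 3 + 1, which has 5 terms.

5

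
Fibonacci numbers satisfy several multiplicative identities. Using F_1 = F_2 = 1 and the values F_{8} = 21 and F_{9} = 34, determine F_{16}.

987

By the doubling identity F_{2k} = F_k(2F_{k+1} − F_k): F_{16} = 21·(2·34 − 21) = 21·47 = 987.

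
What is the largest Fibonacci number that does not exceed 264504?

196418

196418 ≤ 264504 < 317811, so the largest Fibonacci number not exceeding 264504 is 196418.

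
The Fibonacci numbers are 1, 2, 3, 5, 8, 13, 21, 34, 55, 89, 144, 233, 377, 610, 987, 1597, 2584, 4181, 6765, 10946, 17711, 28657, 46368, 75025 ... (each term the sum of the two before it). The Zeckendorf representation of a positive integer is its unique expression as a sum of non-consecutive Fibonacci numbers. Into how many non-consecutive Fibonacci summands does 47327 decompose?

take 46368 (≤ 47327); 47327 − 46368 = 959
take 610 (≤ 959); 959 − 610 = 349
take 233 (≤ 349); 349 − 233 = 116
take 89 (≤ 116); 116 − 89 = 27
take 21 (≤ 27); 27 − 21 = 6
take 5 (≤ 6); 6 − 5 = 1
take 1 (≤ 1); 1 − 1 = 0
47327 = 46368 + 610 + 233 + 89 + 21 + 5 + 1, which has 7 terms.

7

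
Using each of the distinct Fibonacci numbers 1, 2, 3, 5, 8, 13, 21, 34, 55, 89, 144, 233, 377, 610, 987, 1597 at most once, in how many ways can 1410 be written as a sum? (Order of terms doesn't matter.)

1410 = 987+377+34+8+3+1 = 987+377+21+13+8+3+1 = 987+233+144+34+8+3+1 = 987+233+144+21+13+8+3+1 = … (6 more), for 10 in all.

10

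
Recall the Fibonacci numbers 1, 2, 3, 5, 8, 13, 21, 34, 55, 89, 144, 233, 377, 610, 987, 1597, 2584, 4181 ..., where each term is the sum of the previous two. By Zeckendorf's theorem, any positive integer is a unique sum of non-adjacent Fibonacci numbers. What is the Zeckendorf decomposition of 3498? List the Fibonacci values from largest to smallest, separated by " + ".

2584 + 610 + 233 + 55 + 13 + 3

largest Fibonacci ≤ 3498 is 2584; 3498 − 2584 = 914
largest Fibonacci ≤ 914 is 610; 914 − 610 = 304
largest Fibonacci ≤ 304 is 233; 304 − 233 = 71
largest Fibonacci ≤ 71 is 55; 71 − 55 = 16
largest Fibonacci ≤ 16 is 13; 16 − 13 = 3
largest Fibonacci ≤ 3 is 3; 3 − 3 = 0
So 3498 = 2584 + 610 + 233 + 55 + 13 + 3, with no two terms consecutive in the sequence.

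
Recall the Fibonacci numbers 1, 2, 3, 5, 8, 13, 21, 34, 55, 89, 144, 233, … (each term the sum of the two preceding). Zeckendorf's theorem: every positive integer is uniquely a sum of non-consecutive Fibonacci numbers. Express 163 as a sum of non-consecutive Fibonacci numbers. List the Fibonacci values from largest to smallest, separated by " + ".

163: greatest Fibonacci not exceeding it is 144, leaving 19
19: greatest Fibonacci not exceeding it is 13, leaving 6
6: greatest Fibonacci not exceeding it is 5, leaving 1
1: greatest Fibonacci not exceeding it is 1, leaving 0
So 163 = 144 + 13 + 5 + 1, with no two terms consecutive in the sequence.

144 + 13 + 5 + 1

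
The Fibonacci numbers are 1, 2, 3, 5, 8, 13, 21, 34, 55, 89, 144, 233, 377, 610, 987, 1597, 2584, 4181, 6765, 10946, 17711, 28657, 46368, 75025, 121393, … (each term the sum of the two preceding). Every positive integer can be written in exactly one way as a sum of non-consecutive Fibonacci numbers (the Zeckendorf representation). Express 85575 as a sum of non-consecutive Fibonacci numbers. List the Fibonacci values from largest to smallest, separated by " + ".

75025 + 6765 + 2584 + 987 + 144 + 55 + 13 + 2

85575: greatest Fibonacci not exceeding it is 75025, leaving 10550
10550: greatest Fibonacci not exceeding it is 6765, leaving 3785
3785: greatest Fibonacci not exceeding it is 2584, leaving 1201
1201: greatest Fibonacci not exceeding it is 987, leaving 214
214: greatest Fibonacci not exceeding it is 144, leaving 70
70: greatest Fibonacci not exceeding it is 55, leaving 15
15: greatest Fibonacci not exceeding it is 13, leaving 2
2: greatest Fibonacci not exceeding it is 2, leaving 0
So 85575 = 75025 + 6765 + 2584 + 987 + 144 + 55 + 13 + 2, with no two terms consecutive in the sequence.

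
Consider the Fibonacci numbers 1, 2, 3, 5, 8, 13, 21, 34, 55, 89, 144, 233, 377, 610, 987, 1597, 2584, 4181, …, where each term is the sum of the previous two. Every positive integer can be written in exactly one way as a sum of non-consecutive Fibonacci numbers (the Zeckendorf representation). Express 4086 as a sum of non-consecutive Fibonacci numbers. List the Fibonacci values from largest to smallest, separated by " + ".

2584 + 987 + 377 + 89 + 34 + 13 + 2

Repeatedly subtract the largest Fibonacci number that fits:
4086 − 2584 = 1502
1502 − 987 = 515
515 − 377 = 138
138 − 89 = 49
49 − 34 = 15
15 − 13 = 2
2 − 2 = 0
So 4086 = 2584 + 987 + 377 + 89 + 34 + 13 + 2, with no two terms consecutive in the sequence.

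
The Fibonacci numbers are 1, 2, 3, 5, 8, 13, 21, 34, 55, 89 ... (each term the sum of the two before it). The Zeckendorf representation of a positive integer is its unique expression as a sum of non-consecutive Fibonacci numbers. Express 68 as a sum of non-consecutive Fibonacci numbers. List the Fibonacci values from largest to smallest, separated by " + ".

largest Fibonacci ≤ 68 is 55; 68 − 55 = 13
largest Fibonacci ≤ 13 is 13; 13 − 13 = 0
So 68 = 55 + 13, with no two terms consecutive in the sequence.

55 + 13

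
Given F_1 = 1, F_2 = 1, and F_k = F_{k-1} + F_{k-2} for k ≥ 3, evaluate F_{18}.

2584

Iterating the recurrence up to F_{10} = 55 and F_{9} = 34:
F_{11} = F_{10} + F_{9} = 55 + 34 = 89
F_{12} = F_{11} + F_{10} = 89 + 55 = 144
F_{13} = F_{12} + F_{11} = 144 + 89 = 233
F_{14} = F_{13} + F_{12} = 233 + 144 = 377
F_{15} = F_{14} + F_{13} = 377 + 233 = 610
F_{16} = F_{15} + F_{14} = 610 + 377 = 987
F_{17} = F_{16} + F_{15} = 987 + 610 = 1597
F_{18} = F_{17} + F_{16} = 1597 + 987 = 2584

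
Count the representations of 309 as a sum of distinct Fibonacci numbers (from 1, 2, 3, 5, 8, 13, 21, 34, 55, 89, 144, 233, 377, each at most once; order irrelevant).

14

Starting from the Zeckendorf form and repeatedly splitting a term F_k into F_{k−1} + F_{k−2} (when neither is already used) reaches every representation.
309 = 233+55+21 = 233+55+13+8 = 144+89+55+21 = 233+55+13+5+3 = … (10 more), for 14 in all.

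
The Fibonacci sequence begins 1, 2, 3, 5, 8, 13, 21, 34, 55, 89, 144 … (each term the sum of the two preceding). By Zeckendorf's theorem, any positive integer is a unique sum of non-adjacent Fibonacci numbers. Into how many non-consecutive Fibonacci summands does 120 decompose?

Greedy algorithm:
120 − 89 = 31
31 − 21 = 10
10 − 8 = 2
2 − 2 = 0
120 = 89 + 21 + 8 + 2, which has 4 terms.

4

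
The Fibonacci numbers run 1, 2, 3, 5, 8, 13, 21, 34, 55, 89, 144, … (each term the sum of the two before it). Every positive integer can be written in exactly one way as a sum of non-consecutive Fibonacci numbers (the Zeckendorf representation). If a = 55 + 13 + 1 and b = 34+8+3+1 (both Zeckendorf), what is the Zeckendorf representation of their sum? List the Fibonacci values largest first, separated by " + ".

89 + 21 + 5

The two numbers are 69 and 46, so their sum is 115.
115: greatest Fibonacci not exceeding it is 89, leaving 26
26: greatest Fibonacci not exceeding it is 21, leaving 5
5: greatest Fibonacci not exceeding it is 5, leaving 0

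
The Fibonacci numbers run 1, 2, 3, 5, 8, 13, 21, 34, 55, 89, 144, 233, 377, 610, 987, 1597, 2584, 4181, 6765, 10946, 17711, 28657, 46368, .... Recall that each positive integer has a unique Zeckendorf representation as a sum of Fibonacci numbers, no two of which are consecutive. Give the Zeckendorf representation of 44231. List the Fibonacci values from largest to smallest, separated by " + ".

44231 − 28657 = 15574
15574 − 10946 = 4628
4628 − 4181 = 447
447 − 377 = 70
70 − 55 = 15
15 − 13 = 2
2 − 2 = 0
So 44231 = 28657 + 10946 + 4181 + 377 + 55 + 13 + 2, with no two terms consecutive in the sequence.

28657 + 10946 + 4181 + 377 + 55 + 13 + 2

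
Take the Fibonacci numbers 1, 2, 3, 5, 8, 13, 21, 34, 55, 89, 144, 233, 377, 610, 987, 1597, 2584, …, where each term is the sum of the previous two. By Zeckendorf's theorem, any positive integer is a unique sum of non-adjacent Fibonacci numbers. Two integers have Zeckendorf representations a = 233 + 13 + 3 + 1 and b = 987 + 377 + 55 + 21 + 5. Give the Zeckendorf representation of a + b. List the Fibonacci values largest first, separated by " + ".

1597 + 89 + 8 + 1

The two numbers are 250 and 1445, so their sum is 1695.
take 1597 (≤ 1695); 1695 − 1597 = 98
take 89 (≤ 98); 98 − 89 = 9
take 8 (≤ 9); 9 − 8 = 1
take 1 (≤ 1); 1 − 1 = 0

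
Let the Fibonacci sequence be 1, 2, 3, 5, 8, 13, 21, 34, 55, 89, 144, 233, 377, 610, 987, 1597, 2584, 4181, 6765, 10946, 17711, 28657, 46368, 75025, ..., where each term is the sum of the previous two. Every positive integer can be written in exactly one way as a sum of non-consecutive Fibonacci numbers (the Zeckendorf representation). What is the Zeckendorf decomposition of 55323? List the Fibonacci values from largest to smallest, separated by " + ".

46368 ≤ 55323 < 75025, so take 46368; remainder 8955
6765 ≤ 8955 < 10946, so take 6765; remainder 2190
1597 ≤ 2190 < 2584, so take 1597; remainder 593
377 ≤ 593 < 610, so take 377; remainder 216
144 ≤ 216 < 233, so take 144; remainder 72
55 ≤ 72 < 89, so take 55; remainder 17
13 ≤ 17 < 21, so take 13; remainder 4
3 ≤ 4 < 5, so take 3; remainder 1
1 ≤ 1 < 2, so take 1; remainder 0
So 55323 = 46368 + 6765 + 1597 + 377 + 144 + 55 + 13 + 3 + 1, with no two terms consecutive in the sequence.

46368 + 6765 + 1597 + 377 + 144 + 55 + 13 + 3 + 1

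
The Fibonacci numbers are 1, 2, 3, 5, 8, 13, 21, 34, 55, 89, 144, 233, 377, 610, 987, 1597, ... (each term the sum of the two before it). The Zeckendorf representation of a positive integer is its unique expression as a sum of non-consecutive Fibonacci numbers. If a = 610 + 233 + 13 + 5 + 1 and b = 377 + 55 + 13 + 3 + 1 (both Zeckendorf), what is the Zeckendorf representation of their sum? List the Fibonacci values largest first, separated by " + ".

987 + 233 + 89 + 2

The two numbers are 862 and 449, so their sum is 1311.
Greedily peel off the largest Fibonacci term at each step:
subtract 987 from 1311: 324 remains
subtract 233 from 324: 91 remains
subtract 89 from 91: 2 remains
subtract 2 from 2: 0 remains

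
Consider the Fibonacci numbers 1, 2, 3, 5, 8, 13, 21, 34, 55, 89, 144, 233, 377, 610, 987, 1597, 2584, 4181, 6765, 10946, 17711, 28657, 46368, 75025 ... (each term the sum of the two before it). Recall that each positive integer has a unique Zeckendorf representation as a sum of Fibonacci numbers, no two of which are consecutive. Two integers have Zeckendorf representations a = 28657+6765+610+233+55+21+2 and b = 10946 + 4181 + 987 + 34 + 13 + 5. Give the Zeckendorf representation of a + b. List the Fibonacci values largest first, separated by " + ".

46368 + 4181 + 1597 + 233 + 89 + 34 + 5 + 2

The two numbers are 36343 and 16166, so their sum is 52509.
46368 ≤ 52509 < 75025, so take 46368; remainder 6141
4181 ≤ 6141 < 6765, so take 4181; remainder 1960
1597 ≤ 1960 < 2584, so take 1597; remainder 363
233 ≤ 363 < 377, so take 233; remainder 130
89 ≤ 130 < 144, so take 89; remainder 41
34 ≤ 41 < 55, so take 34; remainder 7
5 ≤ 7 < 8, so take 5; remainder 2
2 ≤ 2 < 3, so take 2; remainder 0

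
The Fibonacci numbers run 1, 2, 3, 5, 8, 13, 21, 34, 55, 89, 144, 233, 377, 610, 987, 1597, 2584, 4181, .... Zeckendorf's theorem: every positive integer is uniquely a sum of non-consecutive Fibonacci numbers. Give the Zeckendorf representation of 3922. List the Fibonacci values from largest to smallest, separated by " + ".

2584 + 987 + 233 + 89 + 21 + 8

take 2584 (≤ 3922); 3922 − 2584 = 1338
take 987 (≤ 1338); 1338 − 987 = 351
take 233 (≤ 351); 351 − 233 = 118
take 89 (≤ 118); 118 − 89 = 29
take 21 (≤ 29); 29 − 21 = 8
take 8 (≤ 8); 8 − 8 = 0
So 3922 = 2584 + 987 + 233 + 89 + 21 + 8, with no two terms consecutive in the sequence.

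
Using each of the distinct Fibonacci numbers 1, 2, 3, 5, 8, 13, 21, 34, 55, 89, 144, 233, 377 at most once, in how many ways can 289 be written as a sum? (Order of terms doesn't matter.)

8

289 = 233+55+1 = 233+34+21+1 = 144+89+55+1 = … (5 more), for 8 in all.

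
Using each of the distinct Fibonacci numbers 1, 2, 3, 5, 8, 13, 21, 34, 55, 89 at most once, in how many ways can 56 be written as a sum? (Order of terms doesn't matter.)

Starting from the Zeckendorf form and repeatedly splitting a term F_k into F_{k−1} + F_{k−2} (when neither is already used) reaches every representation.
56 = 55+1 = 34+21+1 = 34+13+8+1 = 34+13+5+3+1 — 4 representations.

4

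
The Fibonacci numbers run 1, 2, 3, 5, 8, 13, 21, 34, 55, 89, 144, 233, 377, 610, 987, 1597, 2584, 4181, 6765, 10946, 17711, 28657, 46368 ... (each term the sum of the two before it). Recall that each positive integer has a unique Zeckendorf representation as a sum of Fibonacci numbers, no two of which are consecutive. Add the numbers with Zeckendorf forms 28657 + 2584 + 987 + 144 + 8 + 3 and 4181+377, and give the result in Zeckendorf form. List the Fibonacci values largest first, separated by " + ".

28657 + 6765 + 987 + 377 + 144 + 8 + 3

The two numbers are 32383 and 4558, so their sum is 36941.
Greedily peel off the largest Fibonacci term at each step:
36941 − 28657 = 8284
8284 − 6765 = 1519
1519 − 987 = 532
532 − 377 = 155
155 − 144 = 11
11 − 8 = 3
3 − 3 = 0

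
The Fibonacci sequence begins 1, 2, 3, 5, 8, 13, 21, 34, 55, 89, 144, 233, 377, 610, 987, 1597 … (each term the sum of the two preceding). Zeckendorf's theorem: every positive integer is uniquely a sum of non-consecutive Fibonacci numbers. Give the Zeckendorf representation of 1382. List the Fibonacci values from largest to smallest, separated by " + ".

largest Fibonacci ≤ 1382 is 987; 1382 − 987 = 395
largest Fibonacci ≤ 395 is 377; 395 − 377 = 18
largest Fibonacci ≤ 18 is 13; 18 − 13 = 5
largest Fibonacci ≤ 5 is 5; 5 − 5 = 0
So 1382 = 987 + 377 + 13 + 5, with no two terms consecutive in the sequence.

987 + 377 + 13 + 5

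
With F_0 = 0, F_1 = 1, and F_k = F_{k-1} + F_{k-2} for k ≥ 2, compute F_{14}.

377

Iterating the recurrence up to F_{9} = 34 and F_{8} = 21:
F_{10} = F_{9} + F_{8} = 34 + 21 = 55
F_{11} = F_{10} + F_{9} = 55 + 34 = 89
F_{12} = F_{11} + F_{10} = 89 + 55 = 144
F_{13} = F_{12} + F_{11} = 144 + 89 = 233
F_{14} = F_{13} + F_{12} = 233 + 144 = 377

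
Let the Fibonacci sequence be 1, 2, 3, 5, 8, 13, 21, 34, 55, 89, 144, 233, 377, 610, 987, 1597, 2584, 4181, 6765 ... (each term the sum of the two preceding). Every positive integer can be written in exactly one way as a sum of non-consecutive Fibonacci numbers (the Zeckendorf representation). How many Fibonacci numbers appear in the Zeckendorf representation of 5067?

6

Greedy algorithm:
4181 ≤ 5067 < 6765, so take 4181; remainder 886
610 ≤ 886 < 987, so take 610; remainder 276
233 ≤ 276 < 377, so take 233; remainder 43
34 ≤ 43 < 55, so take 34; remainder 9
8 ≤ 9 < 13, so take 8; remainder 1
1 ≤ 1 < 2, so take 1; remainder 0
5067 = 4181 + 610 + 233 + 34 + 8 + 1, which has 6 terms.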